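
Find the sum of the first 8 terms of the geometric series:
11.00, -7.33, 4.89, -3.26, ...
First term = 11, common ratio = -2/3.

Sₙ = a(1 - rⁿ) / (1 - r)
S_8 = 11(1 - (-2/3)^8) / (1 - (-2/3))
S_8 = 11(1 - (256/6561)) / (5/3)
S_8 = 13871/2187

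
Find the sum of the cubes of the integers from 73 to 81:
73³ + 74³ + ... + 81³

Use ∑_{k=1}^{n} k³ = [n(n+1)/2]², then subtract the first 72 terms.
∑_{k=1}^{81} k³ = [81×82/2]² = 3321² = 11029041
∑_{k=1}^{72} k³ = [72×73/2]² = 2628² = 6906384
∑_{k=73}^{81} k³ = 11029041 - 6906384 = 4122657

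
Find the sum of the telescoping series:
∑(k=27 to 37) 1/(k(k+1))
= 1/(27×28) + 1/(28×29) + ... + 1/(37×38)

Partial fractions: 1/(k(k+1)) = 1/k - 1/(k+1)
The series telescopes:
= (1/27 - 1/28) + (1/28 - 1/29) + ... + (1/37 - 1/38)
= 1/27 - 1/38
= 11/1026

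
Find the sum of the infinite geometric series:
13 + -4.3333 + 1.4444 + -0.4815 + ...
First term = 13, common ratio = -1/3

For |r| < 1, S = a / (1 - r)
S = 13 / (1 - (-1/3))
S = 13 / (4/3)
S = 39/4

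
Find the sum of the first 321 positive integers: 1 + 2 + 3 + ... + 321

Formula: ∑k = n(n+1)/2
= 321×322/2
= 103362/2
= 51681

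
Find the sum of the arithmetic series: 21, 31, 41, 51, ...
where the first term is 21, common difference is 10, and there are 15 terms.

Sₙ = n/2 × (first + last)
Last term = a + (n-1)d = 21 + (15-1)×10 = 161
S_15 = 15/2 × (21 + 161)
S_15 = 15/2 × 182 = 1365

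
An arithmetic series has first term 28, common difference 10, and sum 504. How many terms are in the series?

Using S = n/2 × [2a + (n-1)d]
504 = n/2 × [2(28) + (n-1)(10)]
504 = n/2 × [56 + 10n - 10]
1008 = n × [46 + 10n]
10n² + (46)n - 1008 = 0
Discriminant: Δ = (46)² - 4(10)(-1008) = 2116 + 40320 = 42436
√Δ = 206
n = [-(46) + √Δ] / (2·10) = (-46 + 206) / 20 = 160 / 20 = 8
(The negative root is discarded since n must be a positive integer.)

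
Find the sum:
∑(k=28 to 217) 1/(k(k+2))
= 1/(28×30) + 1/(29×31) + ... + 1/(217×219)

Partial fractions: 1/(k(k+2)) = (1/2)[1/k - 1/(k+2)]
Telescoping leaves the first two and last two terms:
= (1/2)[1/28 + 1/29 - 1/218 - 1/219]
= 1183225/38766504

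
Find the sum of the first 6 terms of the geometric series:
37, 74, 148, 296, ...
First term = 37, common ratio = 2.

Sₙ = a(1 - rⁿ) / (1 - r)
S_6 = 37(1 - 2^6) / (1 - 2)
S_6 = 37(1 - 64) / (-1)
S_6 = 2331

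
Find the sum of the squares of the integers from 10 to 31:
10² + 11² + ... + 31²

Use ∑_{k=1}^{n} k² = n(n+1)(2n+1)/6, then subtract the first 9 terms.
∑_{k=1}^{31} k² = 31×32×63/6 = 10416
∑_{k=1}^{9} k² = 9×10×19/6 = 285
∑_{k=10}^{31} k² = 10416 - 285 = 10131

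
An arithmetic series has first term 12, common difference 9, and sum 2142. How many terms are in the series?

Using S = n/2 × [2a + (n-1)d]
2142 = n/2 × [2(12) + (n-1)(9)]
2142 = n/2 × [24 + 9n - 9]
4284 = n × [15 + 9n]
9n² + (15)n - 4284 = 0
Discriminant: Δ = (15)² - 4(9)(-4284) = 225 + 154224 = 154449
√Δ = 393
n = [-(15) + √Δ] / (2·9) = (-15 + 393) / 18 = 378 / 18 = 21
(The negative root is discarded since n must be a positive integer.)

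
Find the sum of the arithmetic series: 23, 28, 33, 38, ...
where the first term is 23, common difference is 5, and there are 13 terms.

Sₙ = n/2 × (first + last)
Last term = a + (n-1)d = 23 + (13-1)×5 = 83
S_13 = 13/2 × (23 + 83)
S_13 = 13/2 × 106 = 689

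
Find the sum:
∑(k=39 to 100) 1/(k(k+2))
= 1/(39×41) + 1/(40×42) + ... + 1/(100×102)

Partial fractions: 1/(k(k+2)) = (1/2)[1/k - 1/(k+2)]
Telescoping leaves the first two and last two terms:
= (1/2)[1/39 + 1/40 - 1/101 - 1/102]
= 27621/1785680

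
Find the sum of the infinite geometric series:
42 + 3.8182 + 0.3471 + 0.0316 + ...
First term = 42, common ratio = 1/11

For |r| < 1, S = a / (1 - r)
S = 42 / (1 - (1/11))
S = 42 / (10/11)
S = 231/5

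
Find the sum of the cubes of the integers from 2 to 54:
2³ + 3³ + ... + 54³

Use ∑_{k=1}^{n} k³ = [n(n+1)/2]², then subtract the first 1 terms.
∑_{k=1}^{54} k³ = [54×55/2]² = 1485² = 2205225
∑_{k=1}^{1} k³ = [1×2/2]² = 1² = 1
∑_{k=2}^{54} k³ = 2205225 - 1 = 2205224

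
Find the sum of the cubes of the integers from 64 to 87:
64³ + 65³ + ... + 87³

Use ∑_{k=1}^{n} k³ = [n(n+1)/2]², then subtract the first 63 terms.
∑_{k=1}^{87} k³ = [87×88/2]² = 3828² = 14653584
∑_{k=1}^{63} k³ = [63×64/2]² = 2016² = 4064256
∑_{k=64}^{87} k³ = 14653584 - 4064256 = 10589328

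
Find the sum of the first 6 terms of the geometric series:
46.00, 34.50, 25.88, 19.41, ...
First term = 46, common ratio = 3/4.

Sₙ = a(1 - rⁿ) / (1 - r)
S_6 = 46(1 - (3/4)^6) / (1 - (3/4))
S_6 = 46(1 - (729/4096)) / (1/4)
S_6 = 77441/512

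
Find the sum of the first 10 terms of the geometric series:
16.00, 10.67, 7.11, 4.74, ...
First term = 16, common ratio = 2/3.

Sₙ = a(1 - rⁿ) / (1 - r)
S_10 = 16(1 - (2/3)^10) / (1 - (2/3))
S_10 = 16(1 - (1024/59049)) / (1/3)
S_10 = 928400/19683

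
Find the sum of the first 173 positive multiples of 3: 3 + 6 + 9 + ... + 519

Factor out 3: = 3(1 + 2 + ... + 173) = 3 × n(n+1)/2
= 3 × 173×174/2
= 3 × 15051
= 45153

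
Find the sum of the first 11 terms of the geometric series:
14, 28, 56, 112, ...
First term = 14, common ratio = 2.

Sₙ = a(1 - rⁿ) / (1 - r)
S_11 = 14(1 - 2^11) / (1 - 2)
S_11 = 14(1 - 2048) / (-1)
S_11 = 28658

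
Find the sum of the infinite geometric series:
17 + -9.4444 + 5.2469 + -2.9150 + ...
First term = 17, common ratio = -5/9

For |r| < 1, S = a / (1 - r)
S = 17 / (1 - (-5/9))
S = 17 / (14/9)
S = 153/14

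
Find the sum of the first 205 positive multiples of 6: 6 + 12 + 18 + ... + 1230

Factor out 6: = 6(1 + 2 + ... + 205) = 6 × n(n+1)/2
= 6 × 205×206/2
= 6 × 21115
= 126690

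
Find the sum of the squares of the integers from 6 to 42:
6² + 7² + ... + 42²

Use ∑_{k=1}^{n} k² = n(n+1)(2n+1)/6, then subtract the first 5 terms.
∑_{k=1}^{42} k² = 42×43×85/6 = 25585
∑_{k=1}^{5} k² = 5×6×11/6 = 55
∑_{k=6}^{42} k² = 25585 - 55 = 25530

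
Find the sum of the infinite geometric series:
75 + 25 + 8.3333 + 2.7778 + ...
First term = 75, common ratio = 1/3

For |r| < 1, S = a / (1 - r)
S = 75 / (1 - (1/3))
S = 75 / (2/3)
S = 225/2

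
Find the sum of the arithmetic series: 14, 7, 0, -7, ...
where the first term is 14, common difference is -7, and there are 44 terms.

Sₙ = n/2 × (first + last)
Last term = a + (n-1)d = 14 + (44-1)×(-7) = -287
S_44 = 44/2 × (14 + (-287))
S_44 = 44/2 × (-273) = -6006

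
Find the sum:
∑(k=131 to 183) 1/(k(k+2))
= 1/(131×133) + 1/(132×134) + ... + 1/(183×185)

Partial fractions: 1/(k(k+2)) = (1/2)[1/k - 1/(k+2)]
Telescoping leaves the first two and last two terms:
= (1/2)[1/131 + 1/132 - 1/184 - 1/185]
= 642943/294309840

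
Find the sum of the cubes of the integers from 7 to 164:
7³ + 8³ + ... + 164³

Use ∑_{k=1}^{n} k³ = [n(n+1)/2]², then subtract the first 6 terms.
∑_{k=1}^{164} k³ = [164×165/2]² = 13530² = 183060900
∑_{k=1}^{6} k³ = [6×7/2]² = 21² = 441
∑_{k=7}^{164} k³ = 183060900 - 441 = 183060459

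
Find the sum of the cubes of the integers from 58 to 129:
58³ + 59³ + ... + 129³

Use ∑_{k=1}^{n} k³ = [n(n+1)/2]², then subtract the first 57 terms.
∑_{k=1}^{129} k³ = [129×130/2]² = 8385² = 70308225
∑_{k=1}^{57} k³ = [57×58/2]² = 1653² = 2732409
∑_{k=58}^{129} k³ = 70308225 - 2732409 = 67575816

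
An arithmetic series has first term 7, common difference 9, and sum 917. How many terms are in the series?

Using S = n/2 × [2a + (n-1)d]
917 = n/2 × [2(7) + (n-1)(9)]
917 = n/2 × [14 + 9n - 9]
1834 = n × [5 + 9n]
9n² + (5)n - 1834 = 0
Discriminant: Δ = (5)² - 4(9)(-1834) = 25 + 66024 = 66049
√Δ = 257
n = [-(5) + √Δ] / (2·9) = (-5 + 257) / 18 = 252 / 18 = 14
(The negative root is discarded since n must be a positive integer.)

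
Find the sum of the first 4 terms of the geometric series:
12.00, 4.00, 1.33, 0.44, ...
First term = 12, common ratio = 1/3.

Sₙ = a(1 - rⁿ) / (1 - r)
S_4 = 12(1 - (1/3)^4) / (1 - (1/3))
S_4 = 12(1 - (1/81)) / (2/3)
S_4 = 160/9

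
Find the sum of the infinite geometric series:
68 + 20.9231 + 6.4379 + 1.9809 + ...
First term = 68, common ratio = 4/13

For |r| < 1, S = a / (1 - r)
S = 68 / (1 - (4/13))
S = 68 / (9/13)
S = 884/9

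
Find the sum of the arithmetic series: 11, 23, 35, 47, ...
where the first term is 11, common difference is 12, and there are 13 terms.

Sₙ = n/2 × (first + last)
Last term = a + (n-1)d = 11 + (13-1)×12 = 155
S_13 = 13/2 × (11 + 155)
S_13 = 13/2 × 166 = 1079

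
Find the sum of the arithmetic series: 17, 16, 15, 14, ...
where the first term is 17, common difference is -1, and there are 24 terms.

Sₙ = n/2 × (first + last)
Last term = a + (n-1)d = 17 + (24-1)×(-1) = -6
S_24 = 24/2 × (17 + (-6))
S_24 = 24/2 × 11 = 132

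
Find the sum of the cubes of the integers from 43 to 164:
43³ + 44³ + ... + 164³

Use ∑_{k=1}^{n} k³ = [n(n+1)/2]², then subtract the first 42 terms.
∑_{k=1}^{164} k³ = [164×165/2]² = 13530² = 183060900
∑_{k=1}^{42} k³ = [42×43/2]² = 903² = 815409
∑_{k=43}^{164} k³ = 183060900 - 815409 = 182245491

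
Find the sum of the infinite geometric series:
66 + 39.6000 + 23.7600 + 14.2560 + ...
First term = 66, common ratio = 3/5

For |r| < 1, S = a / (1 - r)
S = 66 / (1 - (3/5))
S = 66 / (2/5)
S = 165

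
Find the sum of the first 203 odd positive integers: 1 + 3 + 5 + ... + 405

Sum of first n odd numbers = n²
= 203²
= 41209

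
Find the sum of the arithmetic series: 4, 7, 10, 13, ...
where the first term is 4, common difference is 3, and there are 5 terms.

Sₙ = n/2 × (first + last)
Last term = a + (n-1)d = 4 + (5-1)×3 = 16
S_5 = 5/2 × (4 + 16)
S_5 = 5/2 × 20 = 50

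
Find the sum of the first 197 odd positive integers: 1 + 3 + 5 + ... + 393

Sum of first n odd numbers = n²
= 197²
= 38809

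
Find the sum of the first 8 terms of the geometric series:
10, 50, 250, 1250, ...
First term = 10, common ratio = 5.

Sₙ = a(1 - rⁿ) / (1 - r)
S_8 = 10(1 - 5^8) / (1 - 5)
S_8 = 10(1 - 390625) / (-4)
S_8 = 976560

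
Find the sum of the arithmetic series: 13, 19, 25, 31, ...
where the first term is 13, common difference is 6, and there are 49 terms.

Sₙ = n/2 × (first + last)
Last term = a + (n-1)d = 13 + (49-1)×6 = 301
S_49 = 49/2 × (13 + 301)
S_49 = 49/2 × 314 = 7693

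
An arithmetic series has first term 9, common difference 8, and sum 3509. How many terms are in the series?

Using S = n/2 × [2a + (n-1)d]
3509 = n/2 × [2(9) + (n-1)(8)]
3509 = n/2 × [18 + 8n - 8]
7018 = n × [10 + 8n]
8n² + (10)n - 7018 = 0
Discriminant: Δ = (10)² - 4(8)(-7018) = 100 + 224576 = 224676
√Δ = 474
n = [-(10) + √Δ] / (2·8) = (-10 + 474) / 16 = 464 / 16 = 29
(The negative root is discarded since n must be a positive integer.)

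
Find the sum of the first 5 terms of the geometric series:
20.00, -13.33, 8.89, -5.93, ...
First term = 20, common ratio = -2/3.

Sₙ = a(1 - rⁿ) / (1 - r)
S_5 = 20(1 - (-2/3)^5) / (1 - (-2/3))
S_5 = 20(1 - (-32/243)) / (5/3)
S_5 = 1100/81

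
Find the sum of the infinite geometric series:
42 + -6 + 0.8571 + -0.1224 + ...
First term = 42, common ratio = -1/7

For |r| < 1, S = a / (1 - r)
S = 42 / (1 - (-1/7))
S = 42 / (8/7)
S = 147/4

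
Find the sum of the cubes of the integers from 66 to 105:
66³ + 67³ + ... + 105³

Use ∑_{k=1}^{n} k³ = [n(n+1)/2]², then subtract the first 65 terms.
∑_{k=1}^{105} k³ = [105×106/2]² = 5565² = 30969225
∑_{k=1}^{65} k³ = [65×66/2]² = 2145² = 4601025
∑_{k=66}^{105} k³ = 30969225 - 4601025 = 26368200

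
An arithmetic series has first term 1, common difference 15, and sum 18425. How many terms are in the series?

Using S = n/2 × [2a + (n-1)d]
18425 = n/2 × [2(1) + (n-1)(15)]
18425 = n/2 × [2 + 15n - 15]
36850 = n × [-13 + 15n]
15n² + (-13)n - 36850 = 0
Discriminant: Δ = (-13)² - 4(15)(-36850) = 169 + 2211000 = 2211169
√Δ = 1487
n = [-(-13) + √Δ] / (2·15) = (13 + 1487) / 30 = 1500 / 30 = 50
(The negative root is discarded since n must be a positive integer.)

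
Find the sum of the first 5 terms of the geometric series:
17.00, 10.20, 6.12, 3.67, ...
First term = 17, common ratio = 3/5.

Sₙ = a(1 - rⁿ) / (1 - r)
S_5 = 17(1 - (3/5)^5) / (1 - (3/5))
S_5 = 17(1 - (243/3125)) / (2/5)
S_5 = 24497/625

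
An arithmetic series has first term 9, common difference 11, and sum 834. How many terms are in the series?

Using S = n/2 × [2a + (n-1)d]
834 = n/2 × [2(9) + (n-1)(11)]
834 = n/2 × [18 + 11n - 11]
1668 = n × [7 + 11n]
11n² + (7)n - 1668 = 0
Discriminant: Δ = (7)² - 4(11)(-1668) = 49 + 73392 = 73441
√Δ = 271
n = [-(7) + √Δ] / (2·11) = (-7 + 271) / 22 = 264 / 22 = 12
(The negative root is discarded since n must be a positive integer.)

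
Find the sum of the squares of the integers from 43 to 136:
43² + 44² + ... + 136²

Use ∑_{k=1}^{n} k² = n(n+1)(2n+1)/6, then subtract the first 42 terms.
∑_{k=1}^{136} k² = 136×137×273/6 = 847756
∑_{k=1}^{42} k² = 42×43×85/6 = 25585
∑_{k=43}^{136} k² = 847756 - 25585 = 822171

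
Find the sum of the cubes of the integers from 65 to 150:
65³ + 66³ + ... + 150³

Use ∑_{k=1}^{n} k³ = [n(n+1)/2]², then subtract the first 64 terms.
∑_{k=1}^{150} k³ = [150×151/2]² = 11325² = 128255625
∑_{k=1}^{64} k³ = [64×65/2]² = 2080² = 4326400
∑_{k=65}^{150} k³ = 128255625 - 4326400 = 123929225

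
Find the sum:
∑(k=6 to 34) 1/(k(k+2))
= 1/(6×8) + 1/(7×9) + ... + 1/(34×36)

Partial fractions: 1/(k(k+2)) = (1/2)[1/k - 1/(k+2)]
Telescoping leaves the first two and last two terms:
= (1/2)[1/6 + 1/7 - 1/35 - 1/36]
= 319/2520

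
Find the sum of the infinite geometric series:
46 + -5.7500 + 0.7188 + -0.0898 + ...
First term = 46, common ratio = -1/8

For |r| < 1, S = a / (1 - r)
S = 46 / (1 - (-1/8))
S = 46 / (9/8)
S = 368/9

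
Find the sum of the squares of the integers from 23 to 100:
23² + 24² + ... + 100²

Use ∑_{k=1}^{n} k² = n(n+1)(2n+1)/6, then subtract the first 22 terms.
∑_{k=1}^{100} k² = 100×101×201/6 = 338350
∑_{k=1}^{22} k² = 22×23×45/6 = 3795
∑_{k=23}^{100} k² = 338350 - 3795 = 334555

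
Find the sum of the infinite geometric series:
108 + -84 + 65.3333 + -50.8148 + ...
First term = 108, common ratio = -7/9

For |r| < 1, S = a / (1 - r)
S = 108 / (1 - (-7/9))
S = 108 / (16/9)
S = 243/4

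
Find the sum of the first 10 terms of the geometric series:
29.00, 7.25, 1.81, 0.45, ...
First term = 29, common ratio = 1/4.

Sₙ = a(1 - rⁿ) / (1 - r)
S_10 = 29(1 - (1/4)^10) / (1 - (1/4))
S_10 = 29(1 - (1/1048576)) / (3/4)
S_10 = 10136225/262144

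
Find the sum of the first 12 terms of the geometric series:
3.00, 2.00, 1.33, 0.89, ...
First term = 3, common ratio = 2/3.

Sₙ = a(1 - rⁿ) / (1 - r)
S_12 = 3(1 - (2/3)^12) / (1 - (2/3))
S_12 = 3(1 - (4096/531441)) / (1/3)
S_12 = 527345/59049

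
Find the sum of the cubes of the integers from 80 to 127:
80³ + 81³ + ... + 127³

Use ∑_{k=1}^{n} k³ = [n(n+1)/2]², then subtract the first 79 terms.
∑_{k=1}^{127} k³ = [127×128/2]² = 8128² = 66064384
∑_{k=1}^{79} k³ = [79×80/2]² = 3160² = 9985600
∑_{k=80}^{127} k³ = 66064384 - 9985600 = 56078784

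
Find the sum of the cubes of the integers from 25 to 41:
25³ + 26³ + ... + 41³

Use ∑_{k=1}^{n} k³ = [n(n+1)/2]², then subtract the first 24 terms.
∑_{k=1}^{41} k³ = [41×42/2]² = 861² = 741321
∑_{k=1}^{24} k³ = [24×25/2]² = 300² = 90000
∑_{k=25}^{41} k³ = 741321 - 90000 = 651321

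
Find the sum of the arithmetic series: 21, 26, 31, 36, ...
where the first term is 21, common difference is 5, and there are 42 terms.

Sₙ = n/2 × (first + last)
Last term = a + (n-1)d = 21 + (42-1)×5 = 226
S_42 = 42/2 × (21 + 226)
S_42 = 42/2 × 247 = 5187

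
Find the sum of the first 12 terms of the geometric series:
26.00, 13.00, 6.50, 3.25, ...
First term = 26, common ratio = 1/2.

Sₙ = a(1 - rⁿ) / (1 - r)
S_12 = 26(1 - (1/2)^12) / (1 - (1/2))
S_12 = 26(1 - (1/4096)) / (1/2)
S_12 = 53235/1024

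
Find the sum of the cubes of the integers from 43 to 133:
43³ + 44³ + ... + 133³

Use ∑_{k=1}^{n} k³ = [n(n+1)/2]², then subtract the first 42 terms.
∑_{k=1}^{133} k³ = [133×134/2]² = 8911² = 79405921
∑_{k=1}^{42} k³ = [42×43/2]² = 903² = 815409
∑_{k=43}^{133} k³ = 79405921 - 815409 = 78590512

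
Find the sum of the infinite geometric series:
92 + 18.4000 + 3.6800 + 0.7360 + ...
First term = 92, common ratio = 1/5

For |r| < 1, S = a / (1 - r)
S = 92 / (1 - (1/5))
S = 92 / (4/5)
S = 115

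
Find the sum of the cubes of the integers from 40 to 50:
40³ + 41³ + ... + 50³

Use ∑_{k=1}^{n} k³ = [n(n+1)/2]², then subtract the first 39 terms.
∑_{k=1}^{50} k³ = [50×51/2]² = 1275² = 1625625
∑_{k=1}^{39} k³ = [39×40/2]² = 780² = 608400
∑_{k=40}^{50} k³ = 1625625 - 608400 = 1017225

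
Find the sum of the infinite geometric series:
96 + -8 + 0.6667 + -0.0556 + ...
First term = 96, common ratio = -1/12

For |r| < 1, S = a / (1 - r)
S = 96 / (1 - (-1/12))
S = 96 / (13/12)
S = 1152/13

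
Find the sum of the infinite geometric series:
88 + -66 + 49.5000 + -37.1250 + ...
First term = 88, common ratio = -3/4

For |r| < 1, S = a / (1 - r)
S = 88 / (1 - (-3/4))
S = 88 / (7/4)
S = 352/7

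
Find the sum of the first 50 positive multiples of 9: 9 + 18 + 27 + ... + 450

Factor out 9: = 9(1 + 2 + ... + 50) = 9 × n(n+1)/2
= 9 × 50×51/2
= 9 × 1275
= 11475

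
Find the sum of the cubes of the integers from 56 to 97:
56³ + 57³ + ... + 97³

Use ∑_{k=1}^{n} k³ = [n(n+1)/2]², then subtract the first 55 terms.
∑_{k=1}^{97} k³ = [97×98/2]² = 4753² = 22591009
∑_{k=1}^{55} k³ = [55×56/2]² = 1540² = 2371600
∑_{k=56}^{97} k³ = 22591009 - 2371600 = 20219409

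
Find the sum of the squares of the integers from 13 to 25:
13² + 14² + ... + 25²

Use ∑_{k=1}^{n} k² = n(n+1)(2n+1)/6, then subtract the first 12 terms.
∑_{k=1}^{25} k² = 25×26×51/6 = 5525
∑_{k=1}^{12} k² = 12×13×25/6 = 650
∑_{k=13}^{25} k² = 5525 - 650 = 4875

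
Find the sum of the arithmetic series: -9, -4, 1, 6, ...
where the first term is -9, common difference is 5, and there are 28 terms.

Sₙ = n/2 × (first + last)
Last term = a + (n-1)d = -9 + (28-1)×5 = 126
S_28 = 28/2 × (-9 + 126)
S_28 = 28/2 × 117 = 1638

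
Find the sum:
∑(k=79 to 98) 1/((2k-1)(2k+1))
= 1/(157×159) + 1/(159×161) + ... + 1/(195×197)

Partial fractions: 1/((2k-1)(2k+1)) = (1/2)[1/(2k-1) - 1/(2k+1)]
The series telescopes:
= (1/2)[1/157 - 1/197]
= 20/30929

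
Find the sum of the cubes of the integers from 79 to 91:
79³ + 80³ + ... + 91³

Use ∑_{k=1}^{n} k³ = [n(n+1)/2]², then subtract the first 78 terms.
∑_{k=1}^{91} k³ = [91×92/2]² = 4186² = 17522596
∑_{k=1}^{78} k³ = [78×79/2]² = 3081² = 9492561
∑_{k=79}^{91} k³ = 17522596 - 9492561 = 8030035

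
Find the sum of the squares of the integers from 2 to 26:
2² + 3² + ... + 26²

Use ∑_{k=1}^{n} k² = n(n+1)(2n+1)/6, then subtract the first 1 terms.
∑_{k=1}^{26} k² = 26×27×53/6 = 6201
∑_{k=1}^{1} k² = 1×2×3/6 = 1
∑_{k=2}^{26} k² = 6201 - 1 = 6200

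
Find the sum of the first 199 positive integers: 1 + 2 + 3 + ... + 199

Formula: ∑k = n(n+1)/2
= 199×200/2
= 39800/2
= 19900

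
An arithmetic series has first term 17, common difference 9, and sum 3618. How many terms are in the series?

Using S = n/2 × [2a + (n-1)d]
3618 = n/2 × [2(17) + (n-1)(9)]
3618 = n/2 × [34 + 9n - 9]
7236 = n × [25 + 9n]
9n² + (25)n - 7236 = 0
Discriminant: Δ = (25)² - 4(9)(-7236) = 625 + 260496 = 261121
√Δ = 511
n = [-(25) + √Δ] / (2·9) = (-25 + 511) / 18 = 486 / 18 = 27
(The negative root is discarded since n must be a positive integer.)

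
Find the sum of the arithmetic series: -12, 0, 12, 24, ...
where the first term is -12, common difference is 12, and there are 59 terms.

Sₙ = n/2 × (first + last)
Last term = a + (n-1)d = -12 + (59-1)×12 = 684
S_59 = 59/2 × (-12 + 684)
S_59 = 59/2 × 672 = 19824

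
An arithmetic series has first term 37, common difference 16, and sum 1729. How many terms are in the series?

Using S = n/2 × [2a + (n-1)d]
1729 = n/2 × [2(37) + (n-1)(16)]
1729 = n/2 × [74 + 16n - 16]
3458 = n × [58 + 16n]
16n² + (58)n - 3458 = 0
Discriminant: Δ = (58)² - 4(16)(-3458) = 3364 + 221312 = 224676
√Δ = 474
n = [-(58) + √Δ] / (2·16) = (-58 + 474) / 32 = 416 / 32 = 13
(The negative root is discarded since n must be a positive integer.)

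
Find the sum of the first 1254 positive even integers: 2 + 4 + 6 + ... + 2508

Sum of first n even numbers = n(n+1)
= 1254×1255
= 1573770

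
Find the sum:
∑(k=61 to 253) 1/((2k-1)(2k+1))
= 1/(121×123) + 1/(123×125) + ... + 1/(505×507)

Partial fractions: 1/((2k-1)(2k+1)) = (1/2)[1/(2k-1) - 1/(2k+1)]
The series telescopes:
= (1/2)[1/121 - 1/507]
= 193/61347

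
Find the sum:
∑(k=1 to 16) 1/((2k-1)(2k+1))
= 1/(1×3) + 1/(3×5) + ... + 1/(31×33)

Partial fractions: 1/((2k-1)(2k+1)) = (1/2)[1/(2k-1) - 1/(2k+1)]
The series telescopes:
= (1/2)[1/1 - 1/33]
= 16/33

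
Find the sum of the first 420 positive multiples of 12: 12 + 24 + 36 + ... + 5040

Factor out 12: = 12(1 + 2 + ... + 420) = 12 × n(n+1)/2
= 12 × 420×421/2
= 12 × 88410
= 1060920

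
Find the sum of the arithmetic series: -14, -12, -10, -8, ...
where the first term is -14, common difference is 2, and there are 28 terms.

Sₙ = n/2 × (first + last)
Last term = a + (n-1)d = -14 + (28-1)×2 = 40
S_28 = 28/2 × (-14 + 40)
S_28 = 28/2 × 26 = 364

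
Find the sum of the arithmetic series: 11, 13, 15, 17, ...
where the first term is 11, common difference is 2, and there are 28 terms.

Sₙ = n/2 × (first + last)
Last term = a + (n-1)d = 11 + (28-1)×2 = 65
S_28 = 28/2 × (11 + 65)
S_28 = 28/2 × 76 = 1064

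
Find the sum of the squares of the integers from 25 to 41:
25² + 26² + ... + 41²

Use ∑_{k=1}^{n} k² = n(n+1)(2n+1)/6, then subtract the first 24 terms.
∑_{k=1}^{41} k² = 41×42×83/6 = 23821
∑_{k=1}^{24} k² = 24×25×49/6 = 4900
∑_{k=25}^{41} k² = 23821 - 4900 = 18921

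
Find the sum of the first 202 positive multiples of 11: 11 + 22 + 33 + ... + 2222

Factor out 11: = 11(1 + 2 + ... + 202) = 11 × n(n+1)/2
= 11 × 202×203/2
= 11 × 20503
= 225533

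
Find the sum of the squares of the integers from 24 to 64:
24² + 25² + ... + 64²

Use ∑_{k=1}^{n} k² = n(n+1)(2n+1)/6, then subtract the first 23 terms.
∑_{k=1}^{64} k² = 64×65×129/6 = 89440
∑_{k=1}^{23} k² = 23×24×47/6 = 4324
∑_{k=24}^{64} k² = 89440 - 4324 = 85116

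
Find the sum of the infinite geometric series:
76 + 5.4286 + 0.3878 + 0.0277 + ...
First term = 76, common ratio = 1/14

For |r| < 1, S = a / (1 - r)
S = 76 / (1 - (1/14))
S = 76 / (13/14)
S = 1064/13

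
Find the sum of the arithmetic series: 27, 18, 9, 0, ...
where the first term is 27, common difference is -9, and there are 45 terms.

Sₙ = n/2 × (first + last)
Last term = a + (n-1)d = 27 + (45-1)×(-9) = -369
S_45 = 45/2 × (27 + (-369))
S_45 = 45/2 × (-342) = -7695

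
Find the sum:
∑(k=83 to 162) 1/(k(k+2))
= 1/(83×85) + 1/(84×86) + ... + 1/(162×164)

Partial fractions: 1/(k(k+2)) = (1/2)[1/k - 1/(k+2)]
Telescoping leaves the first two and last two terms:
= (1/2)[1/83 + 1/84 - 1/163 - 1/164]
= 136525/23296938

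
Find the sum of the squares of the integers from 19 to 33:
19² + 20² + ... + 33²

Use ∑_{k=1}^{n} k² = n(n+1)(2n+1)/6, then subtract the first 18 terms.
∑_{k=1}^{33} k² = 33×34×67/6 = 12529
∑_{k=1}^{18} k² = 18×19×37/6 = 2109
∑_{k=19}^{33} k² = 12529 - 2109 = 10420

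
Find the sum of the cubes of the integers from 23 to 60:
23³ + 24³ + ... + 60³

Use ∑_{k=1}^{n} k³ = [n(n+1)/2]², then subtract the first 22 terms.
∑_{k=1}^{60} k³ = [60×61/2]² = 1830² = 3348900
∑_{k=1}^{22} k³ = [22×23/2]² = 253² = 64009
∑_{k=23}^{60} k³ = 3348900 - 64009 = 3284891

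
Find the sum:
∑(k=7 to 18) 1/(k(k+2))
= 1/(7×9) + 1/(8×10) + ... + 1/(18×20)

Partial fractions: 1/(k(k+2)) = (1/2)[1/k - 1/(k+2)]
Telescoping leaves the first two and last two terms:
= (1/2)[1/7 + 1/8 - 1/19 - 1/20]
= 879/10640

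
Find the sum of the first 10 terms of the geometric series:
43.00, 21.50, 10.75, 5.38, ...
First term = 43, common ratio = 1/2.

Sₙ = a(1 - rⁿ) / (1 - r)
S_10 = 43(1 - (1/2)^10) / (1 - (1/2))
S_10 = 43(1 - (1/1024)) / (1/2)
S_10 = 43989/512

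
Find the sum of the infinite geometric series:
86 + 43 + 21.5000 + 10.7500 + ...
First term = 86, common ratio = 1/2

For |r| < 1, S = a / (1 - r)
S = 86 / (1 - (1/2))
S = 86 / (1/2)
S = 172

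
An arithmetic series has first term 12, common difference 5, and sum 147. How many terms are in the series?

Using S = n/2 × [2a + (n-1)d]
147 = n/2 × [2(12) + (n-1)(5)]
147 = n/2 × [24 + 5n - 5]
294 = n × [19 + 5n]
5n² + (19)n - 294 = 0
Discriminant: Δ = (19)² - 4(5)(-294) = 361 + 5880 = 6241
√Δ = 79
n = [-(19) + √Δ] / (2·5) = (-19 + 79) / 10 = 60 / 10 = 6
(The negative root is discarded since n must be a positive integer.)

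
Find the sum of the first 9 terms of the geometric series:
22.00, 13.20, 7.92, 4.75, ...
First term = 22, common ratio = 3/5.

Sₙ = a(1 - rⁿ) / (1 - r)
S_9 = 22(1 - (3/5)^9) / (1 - (3/5))
S_9 = 22(1 - (19683/1953125)) / (2/5)
S_9 = 21267862/390625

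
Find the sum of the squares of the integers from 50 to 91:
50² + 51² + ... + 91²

Use ∑_{k=1}^{n} k² = n(n+1)(2n+1)/6, then subtract the first 49 terms.
∑_{k=1}^{91} k² = 91×92×183/6 = 255346
∑_{k=1}^{49} k² = 49×50×99/6 = 40425
∑_{k=50}^{91} k² = 255346 - 40425 = 214921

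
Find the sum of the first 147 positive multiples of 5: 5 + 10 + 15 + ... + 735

Factor out 5: = 5(1 + 2 + ... + 147) = 5 × n(n+1)/2
= 5 × 147×148/2
= 5 × 10878
= 54390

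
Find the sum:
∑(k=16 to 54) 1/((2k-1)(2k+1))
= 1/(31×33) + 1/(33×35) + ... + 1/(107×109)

Partial fractions: 1/((2k-1)(2k+1)) = (1/2)[1/(2k-1) - 1/(2k+1)]
The series telescopes:
= (1/2)[1/31 - 1/109]
= 39/3379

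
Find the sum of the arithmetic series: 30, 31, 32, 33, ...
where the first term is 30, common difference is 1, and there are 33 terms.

Sₙ = n/2 × (first + last)
Last term = a + (n-1)d = 30 + (33-1)×1 = 62
S_33 = 33/2 × (30 + 62)
S_33 = 33/2 × 92 = 1518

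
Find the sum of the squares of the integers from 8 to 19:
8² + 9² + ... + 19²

Use ∑_{k=1}^{n} k² = n(n+1)(2n+1)/6, then subtract the first 7 terms.
∑_{k=1}^{19} k² = 19×20×39/6 = 2470
∑_{k=1}^{7} k² = 7×8×15/6 = 140
∑_{k=8}^{19} k² = 2470 - 140 = 2330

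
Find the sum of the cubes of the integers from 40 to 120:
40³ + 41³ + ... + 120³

Use ∑_{k=1}^{n} k³ = [n(n+1)/2]², then subtract the first 39 terms.
∑_{k=1}^{120} k³ = [120×121/2]² = 7260² = 52707600
∑_{k=1}^{39} k³ = [39×40/2]² = 780² = 608400
∑_{k=40}^{120} k³ = 52707600 - 608400 = 52099200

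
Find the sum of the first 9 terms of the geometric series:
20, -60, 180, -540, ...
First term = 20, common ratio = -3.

Sₙ = a(1 - rⁿ) / (1 - r)
S_9 = 20(1 - (-3)^9) / (1 - (-3))
S_9 = 20(1 - (-19683)) / (4)
S_9 = 98420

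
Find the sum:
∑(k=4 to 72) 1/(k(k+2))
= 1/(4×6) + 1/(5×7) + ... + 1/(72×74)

Partial fractions: 1/(k(k+2)) = (1/2)[1/k - 1/(k+2)]
Telescoping leaves the first two and last two terms:
= (1/2)[1/4 + 1/5 - 1/73 - 1/74]
= 22839/108040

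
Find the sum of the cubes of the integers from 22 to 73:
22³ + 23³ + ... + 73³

Use ∑_{k=1}^{n} k³ = [n(n+1)/2]², then subtract the first 21 terms.
∑_{k=1}^{73} k³ = [73×74/2]² = 2701² = 7295401
∑_{k=1}^{21} k³ = [21×22/2]² = 231² = 53361
∑_{k=22}^{73} k³ = 7295401 - 53361 = 7242040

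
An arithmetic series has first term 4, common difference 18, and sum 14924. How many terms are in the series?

Using S = n/2 × [2a + (n-1)d]
14924 = n/2 × [2(4) + (n-1)(18)]
14924 = n/2 × [8 + 18n - 18]
29848 = n × [-10 + 18n]
18n² + (-10)n - 29848 = 0
Discriminant: Δ = (-10)² - 4(18)(-29848) = 100 + 2149056 = 2149156
√Δ = 1466
n = [-(-10) + √Δ] / (2·18) = (10 + 1466) / 36 = 1476 / 36 = 41
(The negative root is discarded since n must be a positive integer.)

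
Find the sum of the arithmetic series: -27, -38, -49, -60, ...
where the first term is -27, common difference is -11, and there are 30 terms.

Sₙ = n/2 × (first + last)
Last term = a + (n-1)d = -27 + (30-1)×(-11) = -346
S_30 = 30/2 × (-27 + (-346))
S_30 = 30/2 × (-373) = -5595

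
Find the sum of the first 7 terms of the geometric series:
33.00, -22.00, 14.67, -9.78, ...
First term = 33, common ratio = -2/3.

Sₙ = a(1 - rⁿ) / (1 - r)
S_7 = 33(1 - (-2/3)^7) / (1 - (-2/3))
S_7 = 33(1 - (-128/2187)) / (5/3)
S_7 = 5093/243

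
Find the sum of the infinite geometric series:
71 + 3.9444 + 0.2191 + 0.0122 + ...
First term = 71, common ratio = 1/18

For |r| < 1, S = a / (1 - r)
S = 71 / (1 - (1/18))
S = 71 / (17/18)
S = 1278/17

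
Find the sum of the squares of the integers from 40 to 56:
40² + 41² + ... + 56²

Use ∑_{k=1}^{n} k² = n(n+1)(2n+1)/6, then subtract the first 39 terms.
∑_{k=1}^{56} k² = 56×57×113/6 = 60116
∑_{k=1}^{39} k² = 39×40×79/6 = 20540
∑_{k=40}^{56} k² = 60116 - 20540 = 39576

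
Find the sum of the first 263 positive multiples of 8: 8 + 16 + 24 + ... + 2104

Factor out 8: = 8(1 + 2 + ... + 263) = 8 × n(n+1)/2
= 8 × 263×264/2
= 8 × 34716
= 277728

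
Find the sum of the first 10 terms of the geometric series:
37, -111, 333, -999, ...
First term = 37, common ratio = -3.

Sₙ = a(1 - rⁿ) / (1 - r)
S_10 = 37(1 - (-3)^10) / (1 - (-3))
S_10 = 37(1 - 59049) / (4)
S_10 = -546194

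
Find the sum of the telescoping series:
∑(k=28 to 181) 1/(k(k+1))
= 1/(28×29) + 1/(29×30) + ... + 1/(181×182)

Partial fractions: 1/(k(k+1)) = 1/k - 1/(k+1)
The series telescopes:
= (1/28 - 1/29) + (1/29 - 1/30) + ... + (1/181 - 1/182)
= 1/28 - 1/182
= 11/364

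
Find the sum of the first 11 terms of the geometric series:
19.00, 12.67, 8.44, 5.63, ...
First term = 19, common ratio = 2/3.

Sₙ = a(1 - rⁿ) / (1 - r)
S_11 = 19(1 - (2/3)^11) / (1 - (2/3))
S_11 = 19(1 - (2048/177147)) / (1/3)
S_11 = 3326881/59049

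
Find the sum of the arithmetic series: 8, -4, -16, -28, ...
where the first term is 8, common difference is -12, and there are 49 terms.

Sₙ = n/2 × (first + last)
Last term = a + (n-1)d = 8 + (49-1)×(-12) = -568
S_49 = 49/2 × (8 + (-568))
S_49 = 49/2 × (-560) = -13720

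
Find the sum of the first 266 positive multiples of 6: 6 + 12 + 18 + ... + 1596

Factor out 6: = 6(1 + 2 + ... + 266) = 6 × n(n+1)/2
= 6 × 266×267/2
= 6 × 35511
= 213066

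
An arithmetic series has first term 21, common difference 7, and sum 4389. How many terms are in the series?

Using S = n/2 × [2a + (n-1)d]
4389 = n/2 × [2(21) + (n-1)(7)]
4389 = n/2 × [42 + 7n - 7]
8778 = n × [35 + 7n]
7n² + (35)n - 8778 = 0
Discriminant: Δ = (35)² - 4(7)(-8778) = 1225 + 245784 = 247009
√Δ = 497
n = [-(35) + √Δ] / (2·7) = (-35 + 497) / 14 = 462 / 14 = 33
(The negative root is discarded since n must be a positive integer.)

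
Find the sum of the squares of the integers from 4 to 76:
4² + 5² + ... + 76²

Use ∑_{k=1}^{n} k² = n(n+1)(2n+1)/6, then subtract the first 3 terms.
∑_{k=1}^{76} k² = 76×77×153/6 = 149226
∑_{k=1}^{3} k² = 3×4×7/6 = 14
∑_{k=4}^{76} k² = 149226 - 14 = 149212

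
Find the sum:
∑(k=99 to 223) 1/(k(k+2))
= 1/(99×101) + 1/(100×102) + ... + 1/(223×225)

Partial fractions: 1/(k(k+2)) = (1/2)[1/k - 1/(k+2)]
Telescoping leaves the first two and last two terms:
= (1/2)[1/99 + 1/100 - 1/224 - 1/225]
= 1241/221760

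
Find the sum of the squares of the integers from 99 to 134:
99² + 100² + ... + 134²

Use ∑_{k=1}^{n} k² = n(n+1)(2n+1)/6, then subtract the first 98 terms.
∑_{k=1}^{134} k² = 134×135×269/6 = 811035
∑_{k=1}^{98} k² = 98×99×197/6 = 318549
∑_{k=99}^{134} k² = 811035 - 318549 = 492486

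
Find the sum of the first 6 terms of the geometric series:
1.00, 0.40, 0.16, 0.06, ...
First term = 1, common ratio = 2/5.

Sₙ = a(1 - rⁿ) / (1 - r)
S_6 = 1(1 - (2/5)^6) / (1 - (2/5))
S_6 = 1(1 - (64/15625)) / (3/5)
S_6 = 5187/3125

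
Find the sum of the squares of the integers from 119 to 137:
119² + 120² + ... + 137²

Use ∑_{k=1}^{n} k² = n(n+1)(2n+1)/6, then subtract the first 118 terms.
∑_{k=1}^{137} k² = 137×138×275/6 = 866525
∑_{k=1}^{118} k² = 118×119×237/6 = 554659
∑_{k=119}^{137} k² = 866525 - 554659 = 311866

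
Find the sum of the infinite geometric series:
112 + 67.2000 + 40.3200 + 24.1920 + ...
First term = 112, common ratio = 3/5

For |r| < 1, S = a / (1 - r)
S = 112 / (1 - (3/5))
S = 112 / (2/5)
S = 280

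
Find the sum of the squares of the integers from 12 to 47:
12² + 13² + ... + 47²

Use ∑_{k=1}^{n} k² = n(n+1)(2n+1)/6, then subtract the first 11 terms.
∑_{k=1}^{47} k² = 47×48×95/6 = 35720
∑_{k=1}^{11} k² = 11×12×23/6 = 506
∑_{k=12}^{47} k² = 35720 - 506 = 35214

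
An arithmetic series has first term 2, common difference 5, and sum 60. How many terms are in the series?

Using S = n/2 × [2a + (n-1)d]
60 = n/2 × [2(2) + (n-1)(5)]
60 = n/2 × [4 + 5n - 5]
120 = n × [-1 + 5n]
5n² + (-1)n - 120 = 0
Discriminant: Δ = (-1)² - 4(5)(-120) = 1 + 2400 = 2401
√Δ = 49
n = [-(-1) + √Δ] / (2·5) = (1 + 49) / 10 = 50 / 10 = 5
(The negative root is discarded since n must be a positive integer.)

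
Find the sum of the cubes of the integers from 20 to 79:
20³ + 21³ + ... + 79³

Use ∑_{k=1}^{n} k³ = [n(n+1)/2]², then subtract the first 19 terms.
∑_{k=1}^{79} k³ = [79×80/2]² = 3160² = 9985600
∑_{k=1}^{19} k³ = [19×20/2]² = 190² = 36100
∑_{k=20}^{79} k³ = 9985600 - 36100 = 9949500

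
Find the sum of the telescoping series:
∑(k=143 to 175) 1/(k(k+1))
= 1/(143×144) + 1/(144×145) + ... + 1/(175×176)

Partial fractions: 1/(k(k+1)) = 1/k - 1/(k+1)
The series telescopes:
= (1/143 - 1/144) + (1/144 - 1/145) + ... + (1/175 - 1/176)
= 1/143 - 1/176
= 3/2288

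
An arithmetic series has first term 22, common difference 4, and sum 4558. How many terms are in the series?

Using S = n/2 × [2a + (n-1)d]
4558 = n/2 × [2(22) + (n-1)(4)]
4558 = n/2 × [44 + 4n - 4]
9116 = n × [40 + 4n]
4n² + (40)n - 9116 = 0
Discriminant: Δ = (40)² - 4(4)(-9116) = 1600 + 145856 = 147456
√Δ = 384
n = [-(40) + √Δ] / (2·4) = (-40 + 384) / 8 = 344 / 8 = 43
(The negative root is discarded since n must be a positive integer.)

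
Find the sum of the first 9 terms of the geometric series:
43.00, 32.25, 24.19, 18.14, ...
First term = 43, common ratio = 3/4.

Sₙ = a(1 - rⁿ) / (1 - r)
S_9 = 43(1 - (3/4)^9) / (1 - (3/4))
S_9 = 43(1 - (19683/262144)) / (1/4)
S_9 = 10425823/65536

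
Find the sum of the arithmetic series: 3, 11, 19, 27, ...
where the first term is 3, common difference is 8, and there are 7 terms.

Sₙ = n/2 × (first + last)
Last term = a + (n-1)d = 3 + (7-1)×8 = 51
S_7 = 7/2 × (3 + 51)
S_7 = 7/2 × 54 = 189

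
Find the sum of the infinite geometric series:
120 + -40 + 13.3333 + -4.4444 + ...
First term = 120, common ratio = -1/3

For |r| < 1, S = a / (1 - r)
S = 120 / (1 - (-1/3))
S = 120 / (4/3)
S = 90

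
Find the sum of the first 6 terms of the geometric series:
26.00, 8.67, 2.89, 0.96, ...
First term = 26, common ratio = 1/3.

Sₙ = a(1 - rⁿ) / (1 - r)
S_6 = 26(1 - (1/3)^6) / (1 - (1/3))
S_6 = 26(1 - (1/729)) / (2/3)
S_6 = 9464/243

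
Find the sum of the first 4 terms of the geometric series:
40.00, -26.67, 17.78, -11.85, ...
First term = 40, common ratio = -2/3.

Sₙ = a(1 - rⁿ) / (1 - r)
S_4 = 40(1 - (-2/3)^4) / (1 - (-2/3))
S_4 = 40(1 - (16/81)) / (5/3)
S_4 = 520/27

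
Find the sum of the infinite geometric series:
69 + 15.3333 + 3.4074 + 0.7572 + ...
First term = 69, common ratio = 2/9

For |r| < 1, S = a / (1 - r)
S = 69 / (1 - (2/9))
S = 69 / (7/9)
S = 621/7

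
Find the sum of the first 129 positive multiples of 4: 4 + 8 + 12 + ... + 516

Factor out 4: = 4(1 + 2 + ... + 129) = 4 × n(n+1)/2
= 4 × 129×130/2
= 4 × 8385
= 33540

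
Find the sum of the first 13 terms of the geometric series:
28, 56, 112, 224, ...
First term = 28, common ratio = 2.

Sₙ = a(1 - rⁿ) / (1 - r)
S_13 = 28(1 - 2^13) / (1 - 2)
S_13 = 28(1 - 8192) / (-1)
S_13 = 229348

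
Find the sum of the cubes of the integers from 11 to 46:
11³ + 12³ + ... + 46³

Use ∑_{k=1}^{n} k³ = [n(n+1)/2]², then subtract the first 10 terms.
∑_{k=1}^{46} k³ = [46×47/2]² = 1081² = 1168561
∑_{k=1}^{10} k³ = [10×11/2]² = 55² = 3025
∑_{k=11}^{46} k³ = 1168561 - 3025 = 1165536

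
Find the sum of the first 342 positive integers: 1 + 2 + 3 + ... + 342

Formula: ∑k = n(n+1)/2
= 342×343/2
= 117306/2
= 58653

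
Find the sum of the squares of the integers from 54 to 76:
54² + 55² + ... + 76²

Use ∑_{k=1}^{n} k² = n(n+1)(2n+1)/6, then subtract the first 53 terms.
∑_{k=1}^{76} k² = 76×77×153/6 = 149226
∑_{k=1}^{53} k² = 53×54×107/6 = 51039
∑_{k=54}^{76} k² = 149226 - 51039 = 98187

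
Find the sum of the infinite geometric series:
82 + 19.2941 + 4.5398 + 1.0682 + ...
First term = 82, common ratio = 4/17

For |r| < 1, S = a / (1 - r)
S = 82 / (1 - (4/17))
S = 82 / (13/17)
S = 1394/13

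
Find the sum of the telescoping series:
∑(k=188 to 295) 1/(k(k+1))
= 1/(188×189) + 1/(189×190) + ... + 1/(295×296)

Partial fractions: 1/(k(k+1)) = 1/k - 1/(k+1)
The series telescopes:
= (1/188 - 1/189) + (1/189 - 1/190) + ... + (1/295 - 1/296)
= 1/188 - 1/296
= 27/13912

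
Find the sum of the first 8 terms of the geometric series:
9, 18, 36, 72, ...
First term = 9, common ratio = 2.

Sₙ = a(1 - rⁿ) / (1 - r)
S_8 = 9(1 - 2^8) / (1 - 2)
S_8 = 9(1 - 256) / (-1)
S_8 = 2295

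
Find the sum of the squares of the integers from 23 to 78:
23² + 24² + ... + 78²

Use ∑_{k=1}^{n} k² = n(n+1)(2n+1)/6, then subtract the first 22 terms.
∑_{k=1}^{78} k² = 78×79×157/6 = 161239
∑_{k=1}^{22} k² = 22×23×45/6 = 3795
∑_{k=23}^{78} k² = 161239 - 3795 = 157444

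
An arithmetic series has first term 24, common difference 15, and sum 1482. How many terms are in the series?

Using S = n/2 × [2a + (n-1)d]
1482 = n/2 × [2(24) + (n-1)(15)]
1482 = n/2 × [48 + 15n - 15]
2964 = n × [33 + 15n]
15n² + (33)n - 2964 = 0
Discriminant: Δ = (33)² - 4(15)(-2964) = 1089 + 177840 = 178929
√Δ = 423
n = [-(33) + √Δ] / (2·15) = (-33 + 423) / 30 = 390 / 30 = 13
(The negative root is discarded since n must be a positive integer.)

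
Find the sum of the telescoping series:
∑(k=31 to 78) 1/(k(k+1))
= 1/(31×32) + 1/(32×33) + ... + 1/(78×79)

Partial fractions: 1/(k(k+1)) = 1/k - 1/(k+1)
The series telescopes:
= (1/31 - 1/32) + (1/32 - 1/33) + ... + (1/78 - 1/79)
= 1/31 - 1/79
= 48/2449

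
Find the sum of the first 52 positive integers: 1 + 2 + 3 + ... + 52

Formula: ∑k = n(n+1)/2
= 52×53/2
= 2756/2
= 1378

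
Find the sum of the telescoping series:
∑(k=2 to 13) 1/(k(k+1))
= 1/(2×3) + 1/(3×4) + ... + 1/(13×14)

Partial fractions: 1/(k(k+1)) = 1/k - 1/(k+1)
The series telescopes:
= (1/2 - 1/3) + (1/3 - 1/4) + ... + (1/13 - 1/14)
= 1/2 - 1/14
= 3/7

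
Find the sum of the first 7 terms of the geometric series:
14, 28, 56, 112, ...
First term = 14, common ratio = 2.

Sₙ = a(1 - rⁿ) / (1 - r)
S_7 = 14(1 - 2^7) / (1 - 2)
S_7 = 14(1 - 128) / (-1)
S_7 = 1778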